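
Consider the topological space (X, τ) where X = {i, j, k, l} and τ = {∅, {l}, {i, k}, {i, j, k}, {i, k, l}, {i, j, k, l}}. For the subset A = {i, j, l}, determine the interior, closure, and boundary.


int(A) = {l}, cl(A) = {i, j, k, l}, ∂A = {i, j, k}.

Closed sets in (X, τ) are complements of opens:
  closed(X, τ) = {∅, {j}, {l}, {j, l}, {i, j, k}, {i, j, k, l}}.
int(A) = ⋃ {U ∈ τ : U ⊆ A}. Opens contained in A: ∅, {l}.
Taking the union of these: int(A) = {l}.
cl(A) = ⋂ {C closed : A ⊆ C}. Closed sets containing A: {i, j, k, l}.
Intersecting these: cl(A) = {i, j, k, l}.
∂A = cl(A) ∖ int(A) = {i, j, k, l} ∖ {l} = {i, j, k}.


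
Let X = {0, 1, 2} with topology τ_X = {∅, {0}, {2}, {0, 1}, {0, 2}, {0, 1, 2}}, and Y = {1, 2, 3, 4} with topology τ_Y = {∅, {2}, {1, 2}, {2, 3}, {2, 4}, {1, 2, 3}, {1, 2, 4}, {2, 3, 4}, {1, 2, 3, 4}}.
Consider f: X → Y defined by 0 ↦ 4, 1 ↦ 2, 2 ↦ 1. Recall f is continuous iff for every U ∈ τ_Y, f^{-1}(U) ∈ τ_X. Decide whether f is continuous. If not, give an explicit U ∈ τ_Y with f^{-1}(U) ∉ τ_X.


f is NOT continuous.

Compute f^{-1}(U) for each U ∈ τ_Y:
  U = ∅: f^{-1}(U) = ∅ ∈ τ_X ✓.
  U = {2}: f^{-1}(U) = {1} ∉ τ_X ✗.
  U = {1, 2}: f^{-1}(U) = {1, 2} ∉ τ_X ✗.
  U = {2, 3}: f^{-1}(U) = {1} ∉ τ_X ✗.
  U = {2, 4}: f^{-1}(U) = {0, 1} ∈ τ_X ✓.
  U = {1, 2, 3}: f^{-1}(U) = {1, 2} ∉ τ_X ✗.
  U = {1, 2, 4}: f^{-1}(U) = {0, 1, 2} ∈ τ_X ✓.
  U = {2, 3, 4}: f^{-1}(U) = {0, 1} ∈ τ_X ✓.
  U = {1, 2, 3, 4}: f^{-1}(U) = {0, 1, 2} ∈ τ_X ✓.
Found U = {2} with f^{-1}(U) = {1} not in τ_X. Therefore f is NOT continuous.


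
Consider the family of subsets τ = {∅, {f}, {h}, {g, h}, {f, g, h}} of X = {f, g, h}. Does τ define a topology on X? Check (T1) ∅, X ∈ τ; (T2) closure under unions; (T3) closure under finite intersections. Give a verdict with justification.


τ is NOT a topology on X.

Axiom (T1): ∅ ∈ τ? Yes; X ∈ τ? Yes.
Axiom (T2/T3): check pairwise unions and intersections of members of τ.
Counterexample for (T2): {f} ∪ {h} = {f, h} ∉ τ. Therefore τ is NOT a topology.


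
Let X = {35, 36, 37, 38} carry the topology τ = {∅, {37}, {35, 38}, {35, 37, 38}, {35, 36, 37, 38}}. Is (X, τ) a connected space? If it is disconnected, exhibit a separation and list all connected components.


(X, τ) is connected.

Find clopen sets (U ∈ τ with X ∖ U ∈ τ):
  U = ∅, X ∖ U = {35, 36, 37, 38} — both open, so U is clopen.
  U = {35, 36, 37, 38}, X ∖ U = ∅ — both open, so U is clopen.
Only trivial clopens (∅ and X) exist, so (X, τ) is connected.
Compute connected components by grouping points that agree on all clopens:
  component: {35, 36, 37, 38}


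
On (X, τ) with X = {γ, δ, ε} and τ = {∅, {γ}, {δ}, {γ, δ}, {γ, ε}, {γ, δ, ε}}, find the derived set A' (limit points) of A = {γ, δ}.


A' = {ε}

For each x ∈ X, list the open sets U ∈ τ with x ∈ U, then check whether U ∩ (A ∖ {x}) ≠ ∅ for every such U.
  x = γ: open {γ} ∋ x has {γ} ∩ (A ∖ {γ}) = ∅, so x is NOT a limit point.
  x = δ: open {δ} ∋ x has {δ} ∩ (A ∖ {δ}) = ∅, so x is NOT a limit point.
  x = ε: opens ∋ x are {γ, ε}, {γ, δ, ε}; each meets A ∖ {ε}, so x IS a limit point.
Collecting: A' = {ε}.


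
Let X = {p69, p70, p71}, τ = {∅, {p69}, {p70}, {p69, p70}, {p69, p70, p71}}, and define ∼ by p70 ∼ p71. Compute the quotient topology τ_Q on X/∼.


X/∼ = {[p69], [p70=p71]}; |τ_Q| = 3.

Equivalence classes: [p69], [p70=p71].
Quotient map π: X → X/∼ sends p69 ↦ [p69], p70 ↦ [p70=p71], p71 ↦ [p70=p71].
For each subset V ⊆ X/∼, compute π^{-1}(V) ⊆ X and check whether π^{-1}(V) ∈ τ. V is open in τ_Q iff π^{-1}(V) ∈ τ.
  V = {}: π^{-1}(V) = ∅ ∈ τ ✓.
  V = {[p69]}: π^{-1}(V) = {p69} ∈ τ ✓.
  V = {[p70=p71]}: π^{-1}(V) = {p70, p71} ∉ τ ✗.
  V = {[p69], [p70=p71]}: π^{-1}(V) = {p69, p70, p71} ∈ τ ✓.
Open sets in the quotient: τ_Q = {{}, {[p69]}, {[p69], [p70=p71]}} (3 elements).


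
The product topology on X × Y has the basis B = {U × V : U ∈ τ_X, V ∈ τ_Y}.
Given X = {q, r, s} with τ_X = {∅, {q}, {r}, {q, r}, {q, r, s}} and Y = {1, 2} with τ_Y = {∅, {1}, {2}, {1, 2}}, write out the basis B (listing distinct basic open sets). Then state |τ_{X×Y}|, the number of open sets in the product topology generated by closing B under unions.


Basis B = {∅ × ∅, {q} × {1}, {q} × {2}, {r} × {1}, {r} × {2}, {q} × {1, 2}, {q, r} × {1}, {q, r} × {2}, {r} × {1, 2}, {q, r, s} × {1}, {q, r, s} × {2}, {q, r} × {1, 2}, {q, r, s} × {1, 2}}; |τ_{X×Y}| = 25.

Enumerate products U × V with U ∈ τ_X, V ∈ τ_Y (deduplicated):
  ∅ × ∅ = {} (∅)
  {q} × {1} = {(q,1)}
  {q} × {2} = {(q,2)}
  {r} × {1} = {(r,1)}
  {r} × {2} = {(r,2)}
  {q} × {1, 2} = {(q,1), (q,2)}
  {q, r} × {1} = {(q,1), (r,1)}
  {q, r} × {2} = {(q,2), (r,2)}
  {r} × {1, 2} = {(r,1), (r,2)}
  {q, r, s} × {1} = {(q,1), (r,1), (s,1)}
  {q, r, s} × {2} = {(q,2), (r,2), (s,2)}
  {q, r} × {1, 2} = {(q,1), (q,2), (r,1), (r,2)}
  {q, r, s} × {1, 2} = {(q,1), (q,2), (r,1), (r,2), (s,1), (s,2)}
These 13 distinct sets form the basis B.
Close under arbitrary unions to get τ_{X×Y}; counting gives |τ_{X×Y}| = 25.


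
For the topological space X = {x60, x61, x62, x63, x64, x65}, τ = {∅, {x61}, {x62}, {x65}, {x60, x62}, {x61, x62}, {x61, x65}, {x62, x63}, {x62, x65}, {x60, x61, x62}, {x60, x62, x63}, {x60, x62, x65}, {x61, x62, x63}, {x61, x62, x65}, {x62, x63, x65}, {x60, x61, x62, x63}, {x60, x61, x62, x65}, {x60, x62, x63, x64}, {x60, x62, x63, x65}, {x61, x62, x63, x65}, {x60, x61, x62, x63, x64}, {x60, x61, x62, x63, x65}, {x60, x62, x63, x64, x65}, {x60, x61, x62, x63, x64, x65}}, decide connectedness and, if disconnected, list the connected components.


(X, τ) is disconnected; components = [{x61}, {x65}, {x60, x62, x63, x64}].

Find clopen sets (U ∈ τ with X ∖ U ∈ τ):
  U = ∅, X ∖ U = {x60, x61, x62, x63, x64, x65} — both open, so U is clopen.
  U = {x61}, X ∖ U = {x60, x62, x63, x64, x65} — both open, so U is clopen.
  U = {x65}, X ∖ U = {x60, x61, x62, x63, x64} — both open, so U is clopen.
  U = {x61, x65}, X ∖ U = {x60, x62, x63, x64} — both open, so U is clopen.
  U = {x60, x62, x63, x64}, X ∖ U = {x61, x65} — both open, so U is clopen.
  U = {x60, x61, x62, x63, x64}, X ∖ U = {x65} — both open, so U is clopen.
  U = {x60, x62, x63, x64, x65}, X ∖ U = {x61} — both open, so U is clopen.
  U = {x60, x61, x62, x63, x64, x65}, X ∖ U = ∅ — both open, so U is clopen.
Nontrivial clopen(s) exist: e.g. {x60, x62, x63, x64}. So (X, τ) is disconnected.
Compute connected components by grouping points that agree on all clopens:
  component: {x61}
  component: {x65}
  component: {x60, x62, x63, x64}


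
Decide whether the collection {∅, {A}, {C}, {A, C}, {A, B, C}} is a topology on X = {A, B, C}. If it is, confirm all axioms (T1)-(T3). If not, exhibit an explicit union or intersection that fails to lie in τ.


τ IS a topology on X.

Axiom (T1): ∅ ∈ τ? Yes; X ∈ τ? Yes.
Axiom (T2/T3): check pairwise unions and intersections of members of τ.
All pairwise intersections and unions checked — each lies in τ. Therefore τ satisfies (T1), (T2), (T3): it IS a topology on X.


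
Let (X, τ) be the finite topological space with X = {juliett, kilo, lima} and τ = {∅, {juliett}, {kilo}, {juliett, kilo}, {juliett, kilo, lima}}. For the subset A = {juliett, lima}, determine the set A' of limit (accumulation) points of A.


A' = {lima}

For each x ∈ X, list the open sets U ∈ τ with x ∈ U, then check whether U ∩ (A ∖ {x}) ≠ ∅ for every such U.
  x = juliett: open {juliett} ∋ x has {juliett} ∩ (A ∖ {juliett}) = ∅, so x is NOT a limit point.
  x = kilo: open {kilo} ∋ x has {kilo} ∩ (A ∖ {kilo}) = ∅, so x is NOT a limit point.
  x = lima: opens ∋ x are {juliett, kilo, lima}; each meets A ∖ {lima}, so x IS a limit point.
Collecting: A' = {lima}.


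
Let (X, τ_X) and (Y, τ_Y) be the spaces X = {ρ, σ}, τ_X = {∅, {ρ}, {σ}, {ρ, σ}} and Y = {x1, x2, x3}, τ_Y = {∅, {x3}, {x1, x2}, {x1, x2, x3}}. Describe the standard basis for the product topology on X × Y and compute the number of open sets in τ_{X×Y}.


Basis B = {∅ × ∅, {ρ} × {x3}, {σ} × {x3}, {ρ} × {x1, x2}, {ρ, σ} × {x3}, {σ} × {x1, x2}, {ρ} × {x1, x2, x3}, {σ} × {x1, x2, x3}, {ρ, σ} × {x1, x2}, {ρ, σ} × {x1, x2, x3}}; |τ_{X×Y}| = 16.

Enumerate products U × V with U ∈ τ_X, V ∈ τ_Y (deduplicated):
  ∅ × ∅ = {} (∅)
  {ρ} × {x3} = {(ρ,x3)}
  {σ} × {x3} = {(σ,x3)}
  {ρ} × {x1, x2} = {(ρ,x1), (ρ,x2)}
  {ρ, σ} × {x3} = {(ρ,x3), (σ,x3)}
  {σ} × {x1, x2} = {(σ,x1), (σ,x2)}
  {ρ} × {x1, x2, x3} = {(ρ,x1), (ρ,x2), (ρ,x3)}
  {σ} × {x1, x2, x3} = {(σ,x1), (σ,x2), (σ,x3)}
  {ρ, σ} × {x1, x2} = {(ρ,x1), (ρ,x2), (σ,x1), (σ,x2)}
  {ρ, σ} × {x1, x2, x3} = {(ρ,x1), (ρ,x2), (ρ,x3), (σ,x1), (σ,x2), (σ,x3)}
These 10 distinct sets form the basis B.
Close under arbitrary unions to get τ_{X×Y}; counting gives |τ_{X×Y}| = 16.


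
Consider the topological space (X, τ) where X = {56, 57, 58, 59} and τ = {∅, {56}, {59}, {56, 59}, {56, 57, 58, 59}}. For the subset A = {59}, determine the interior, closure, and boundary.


int(A) = {59}, cl(A) = {57, 58, 59}, ∂A = {57, 58}.

Closed sets in (X, τ) are complements of opens:
  closed(X, τ) = {∅, {57, 58}, {56, 57, 58}, {57, 58, 59}, {56, 57, 58, 59}}.
int(A) = ⋃ {U ∈ τ : U ⊆ A}. Opens contained in A: ∅, {59}.
Taking the union of these: int(A) = {59}.
cl(A) = ⋂ {C closed : A ⊆ C}. Closed sets containing A: {57, 58, 59}, {56, 57, 58, 59}.
Intersecting these: cl(A) = {57, 58, 59}.
∂A = cl(A) ∖ int(A) = {57, 58, 59} ∖ {59} = {57, 58}.


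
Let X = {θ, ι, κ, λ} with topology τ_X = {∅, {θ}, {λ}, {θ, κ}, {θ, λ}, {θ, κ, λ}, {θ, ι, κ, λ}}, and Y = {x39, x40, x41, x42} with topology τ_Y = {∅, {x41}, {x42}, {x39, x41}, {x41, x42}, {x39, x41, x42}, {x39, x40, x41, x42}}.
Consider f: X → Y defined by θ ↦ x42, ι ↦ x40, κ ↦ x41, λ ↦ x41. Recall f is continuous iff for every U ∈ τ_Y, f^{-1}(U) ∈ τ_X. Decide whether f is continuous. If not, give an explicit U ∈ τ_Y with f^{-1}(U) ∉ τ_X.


f is NOT continuous.

Compute f^{-1}(U) for each U ∈ τ_Y:
  U = ∅: f^{-1}(U) = ∅ ∈ τ_X ✓.
  U = {x41}: f^{-1}(U) = {κ, λ} ∉ τ_X ✗.
  U = {x42}: f^{-1}(U) = {θ} ∈ τ_X ✓.
  U = {x39, x41}: f^{-1}(U) = {κ, λ} ∉ τ_X ✗.
  U = {x41, x42}: f^{-1}(U) = {θ, κ, λ} ∈ τ_X ✓.
  U = {x39, x41, x42}: f^{-1}(U) = {θ, κ, λ} ∈ τ_X ✓.
  U = {x39, x40, x41, x42}: f^{-1}(U) = {θ, ι, κ, λ} ∈ τ_X ✓.
Found U = {x41} with f^{-1}(U) = {κ, λ} not in τ_X. Therefore f is NOT continuous.


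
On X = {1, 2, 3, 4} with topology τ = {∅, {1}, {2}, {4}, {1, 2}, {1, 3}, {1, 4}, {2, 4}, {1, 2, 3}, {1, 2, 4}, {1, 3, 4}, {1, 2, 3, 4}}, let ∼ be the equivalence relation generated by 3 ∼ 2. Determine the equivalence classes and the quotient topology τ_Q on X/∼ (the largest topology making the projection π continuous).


X/∼ = {[1], [2=3], [4]}; |τ_Q| = 6.

Equivalence classes: [1], [2=3], [4].
Quotient map π: X → X/∼ sends 1 ↦ [1], 2 ↦ [2=3], 3 ↦ [2=3], 4 ↦ [4].
For each subset V ⊆ X/∼, compute π^{-1}(V) ⊆ X and check whether π^{-1}(V) ∈ τ. V is open in τ_Q iff π^{-1}(V) ∈ τ.
  V = {}: π^{-1}(V) = ∅ ∈ τ ✓.
  V = {[1]}: π^{-1}(V) = {1} ∈ τ ✓.
  V = {[2=3]}: π^{-1}(V) = {2, 3} ∉ τ ✗.
  V = {[1], [2=3]}: π^{-1}(V) = {1, 2, 3} ∈ τ ✓.
  V = {[4]}: π^{-1}(V) = {4} ∈ τ ✓.
  V = {[1], [4]}: π^{-1}(V) = {1, 4} ∈ τ ✓.
  V = {[2=3], [4]}: π^{-1}(V) = {2, 3, 4} ∉ τ ✗.
  V = {[1], [2=3], [4]}: π^{-1}(V) = {1, 2, 3, 4} ∈ τ ✓.
Open sets in the quotient: τ_Q = {{}, {[1]}, {[1], [2=3]}, {[4]}, {[1], [4]}, {[1], [2=3], [4]}} (6 elements).


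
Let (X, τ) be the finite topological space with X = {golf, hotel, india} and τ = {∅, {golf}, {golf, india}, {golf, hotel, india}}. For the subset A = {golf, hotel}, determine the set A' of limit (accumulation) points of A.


A' = {hotel, india}

For each x ∈ X, list the open sets U ∈ τ with x ∈ U, then check whether U ∩ (A ∖ {x}) ≠ ∅ for every such U.
  x = golf: open {golf} ∋ x has {golf} ∩ (A ∖ {golf}) = ∅, so x is NOT a limit point.
  x = hotel: opens ∋ x are {golf, hotel, india}; each meets A ∖ {hotel}, so x IS a limit point.
  x = india: opens ∋ x are {golf, india}, {golf, hotel, india}; each meets A ∖ {india}, so x IS a limit point.
Collecting: A' = {hotel, india}.


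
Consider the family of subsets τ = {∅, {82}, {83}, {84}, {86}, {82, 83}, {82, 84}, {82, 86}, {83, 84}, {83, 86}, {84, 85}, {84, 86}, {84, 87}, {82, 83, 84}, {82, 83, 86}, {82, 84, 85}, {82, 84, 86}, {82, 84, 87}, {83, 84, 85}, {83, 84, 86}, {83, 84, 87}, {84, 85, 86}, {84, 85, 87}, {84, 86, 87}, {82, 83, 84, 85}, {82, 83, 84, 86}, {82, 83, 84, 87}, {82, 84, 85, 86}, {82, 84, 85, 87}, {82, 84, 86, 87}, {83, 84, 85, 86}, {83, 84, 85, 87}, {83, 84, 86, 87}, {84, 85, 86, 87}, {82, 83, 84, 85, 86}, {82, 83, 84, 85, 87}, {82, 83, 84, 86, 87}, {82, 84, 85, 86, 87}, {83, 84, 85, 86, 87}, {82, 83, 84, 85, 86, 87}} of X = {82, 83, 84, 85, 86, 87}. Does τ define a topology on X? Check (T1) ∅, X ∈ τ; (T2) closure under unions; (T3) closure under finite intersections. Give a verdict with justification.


τ IS a topology on X.

Axiom (T1): ∅ ∈ τ? Yes; X ∈ τ? Yes.
Axiom (T2/T3): check pairwise unions and intersections of members of τ.
All pairwise intersections and unions checked — each lies in τ. Therefore τ satisfies (T1), (T2), (T3): it IS a topology on X.


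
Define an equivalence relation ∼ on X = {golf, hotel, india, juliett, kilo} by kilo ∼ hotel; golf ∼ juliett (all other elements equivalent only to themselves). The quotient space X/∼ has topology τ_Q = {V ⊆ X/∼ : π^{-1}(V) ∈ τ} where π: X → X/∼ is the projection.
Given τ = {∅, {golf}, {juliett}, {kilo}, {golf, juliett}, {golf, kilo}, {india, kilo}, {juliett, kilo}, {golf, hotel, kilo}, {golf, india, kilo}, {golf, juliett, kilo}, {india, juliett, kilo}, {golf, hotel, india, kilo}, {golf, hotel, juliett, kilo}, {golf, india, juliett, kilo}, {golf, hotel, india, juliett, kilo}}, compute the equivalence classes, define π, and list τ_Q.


X/∼ = {[golf=juliett], [hotel=kilo], [india]}; |τ_Q| = 4.

Equivalence classes: [golf=juliett], [hotel=kilo], [india].
Quotient map π: X → X/∼ sends golf ↦ [golf=juliett], hotel ↦ [hotel=kilo], india ↦ [india], juliett ↦ [golf=juliett], kilo ↦ [hotel=kilo].
For each subset V ⊆ X/∼, compute π^{-1}(V) ⊆ X and check whether π^{-1}(V) ∈ τ. V is open in τ_Q iff π^{-1}(V) ∈ τ.
  V = {}: π^{-1}(V) = ∅ ∈ τ ✓.
  V = {[golf=juliett]}: π^{-1}(V) = {golf, juliett} ∈ τ ✓.
  V = {[hotel=kilo]}: π^{-1}(V) = {hotel, kilo} ∉ τ ✗.
  V = {[golf=juliett], [hotel=kilo]}: π^{-1}(V) = {golf, hotel, juliett, kilo} ∈ τ ✓.
  V = {[india]}: π^{-1}(V) = {india} ∉ τ ✗.
  V = {[golf=juliett], [india]}: π^{-1}(V) = {golf, india, juliett} ∉ τ ✗.
  V = {[hotel=kilo], [india]}: π^{-1}(V) = {hotel, india, kilo} ∉ τ ✗.
  V = {[golf=juliett], [hotel=kilo], [india]}: π^{-1}(V) = {golf, hotel, india, juliett, kilo} ∈ τ ✓.
Open sets in the quotient: τ_Q = {{}, {[golf=juliett]}, {[golf=juliett], [hotel=kilo]}, {[golf=juliett], [hotel=kilo], [india]}} (4 elements).


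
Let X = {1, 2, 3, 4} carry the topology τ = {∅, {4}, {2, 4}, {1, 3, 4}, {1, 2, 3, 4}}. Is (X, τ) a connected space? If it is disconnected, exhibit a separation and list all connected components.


(X, τ) is connected.

Find clopen sets (U ∈ τ with X ∖ U ∈ τ):
  U = ∅, X ∖ U = {1, 2, 3, 4} — both open, so U is clopen.
  U = {1, 2, 3, 4}, X ∖ U = ∅ — both open, so U is clopen.
Only trivial clopens (∅ and X) exist, so (X, τ) is connected.
Compute connected components by grouping points that agree on all clopens:
  component: {1, 2, 3, 4}


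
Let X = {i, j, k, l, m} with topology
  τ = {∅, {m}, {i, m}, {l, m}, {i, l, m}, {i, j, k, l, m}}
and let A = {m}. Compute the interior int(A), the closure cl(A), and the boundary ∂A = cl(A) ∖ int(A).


int(A) = {m}, cl(A) = {i, j, k, l, m}, ∂A = {i, j, k, l}.

Closed sets in (X, τ) are complements of opens:
  closed(X, τ) = {∅, {j, k}, {i, j, k}, {j, k, l}, {i, j, k, l}, {i, j, k, l, m}}.
int(A) = ⋃ {U ∈ τ : U ⊆ A}. Opens contained in A: ∅, {m}.
Taking the union of these: int(A) = {m}.
cl(A) = ⋂ {C closed : A ⊆ C}. Closed sets containing A: {i, j, k, l, m}.
Intersecting these: cl(A) = {i, j, k, l, m}.
∂A = cl(A) ∖ int(A) = {i, j, k, l, m} ∖ {m} = {i, j, k, l}.


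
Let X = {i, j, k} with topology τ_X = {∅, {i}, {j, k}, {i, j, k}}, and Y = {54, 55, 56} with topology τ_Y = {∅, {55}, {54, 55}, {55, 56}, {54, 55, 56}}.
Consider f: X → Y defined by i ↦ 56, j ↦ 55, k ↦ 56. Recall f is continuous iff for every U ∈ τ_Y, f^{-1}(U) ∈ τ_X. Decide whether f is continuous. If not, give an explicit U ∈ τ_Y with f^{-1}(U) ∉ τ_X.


f is NOT continuous.

Compute f^{-1}(U) for each U ∈ τ_Y:
  U = ∅: f^{-1}(U) = ∅ ∈ τ_X ✓.
  U = {55}: f^{-1}(U) = {j} ∉ τ_X ✗.
  U = {54, 55}: f^{-1}(U) = {j} ∉ τ_X ✗.
  U = {55, 56}: f^{-1}(U) = {i, j, k} ∈ τ_X ✓.
  U = {54, 55, 56}: f^{-1}(U) = {i, j, k} ∈ τ_X ✓.
Found U = {55} with f^{-1}(U) = {j} not in τ_X. Therefore f is NOT continuous.


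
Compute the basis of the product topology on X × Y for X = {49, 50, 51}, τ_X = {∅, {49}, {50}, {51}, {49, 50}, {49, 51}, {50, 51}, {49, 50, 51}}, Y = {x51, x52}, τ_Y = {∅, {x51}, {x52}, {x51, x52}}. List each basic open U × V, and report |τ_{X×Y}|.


Basis B = {∅ × ∅, {49} × {x51}, {49} × {x52}, {50} × {x51}, {50} × {x52}, {51} × {x51}, {51} × {x52}, {49} × {x51, x52}, {49, 50} × {x51}, {49, 51} × {x51}, {49, 50} × {x52}, {49, 51} × {x52}, {50} × {x51, x52}, {50, 51} × {x51}, {50, 51} × {x52}, {51} × {x51, x52}, {49, 50, 51} × {x51}, {49, 50, 51} × {x52}, {49, 50} × {x51, x52}, {49, 51} × {x51, x52}, {50, 51} × {x51, x52}, {49, 50, 51} × {x51, x52}}; |τ_{X×Y}| = 64.

Enumerate products U × V with U ∈ τ_X, V ∈ τ_Y (deduplicated):
  ∅ × ∅ = {} (∅)
  {49} × {x51} = {(49,x51)}
  {49} × {x52} = {(49,x52)}
  {50} × {x51} = {(50,x51)}
  {50} × {x52} = {(50,x52)}
  {51} × {x51} = {(51,x51)}
  {51} × {x52} = {(51,x52)}
  {49} × {x51, x52} = {(49,x51), (49,x52)}
  {49, 50} × {x51} = {(49,x51), (50,x51)}
  {49, 51} × {x51} = {(49,x51), (51,x51)}
  {49, 50} × {x52} = {(49,x52), (50,x52)}
  {49, 51} × {x52} = {(49,x52), (51,x52)}
  {50} × {x51, x52} = {(50,x51), (50,x52)}
  {50, 51} × {x51} = {(50,x51), (51,x51)}
  {50, 51} × {x52} = {(50,x52), (51,x52)}
  {51} × {x51, x52} = {(51,x51), (51,x52)}
  {49, 50, 51} × {x51} = {(49,x51), (50,x51), (51,x51)}
  {49, 50, 51} × {x52} = {(49,x52), (50,x52), (51,x52)}
  {49, 50} × {x51, x52} = {(49,x51), (49,x52), (50,x51), (50,x52)}
  {49, 51} × {x51, x52} = {(49,x51), (49,x52), (51,x51), (51,x52)}
  {50, 51} × {x51, x52} = {(50,x51), (50,x52), (51,x51), (51,x52)}
  {49, 50, 51} × {x51, x52} = {(49,x51), (49,x52), (50,x51), (50,x52), (51,x51), (51,x52)}
These 22 distinct sets form the basis B.
Close under arbitrary unions to get τ_{X×Y}; counting gives |τ_{X×Y}| = 64.


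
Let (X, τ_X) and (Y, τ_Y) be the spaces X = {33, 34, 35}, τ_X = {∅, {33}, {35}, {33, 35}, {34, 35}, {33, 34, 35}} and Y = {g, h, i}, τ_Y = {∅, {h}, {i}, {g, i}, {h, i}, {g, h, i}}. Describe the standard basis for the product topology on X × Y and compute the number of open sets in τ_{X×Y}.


Basis B = {∅ × ∅, {33} × {h}, {33} × {i}, {35} × {h}, {35} × {i}, {33} × {g, i}, {33} × {h, i}, {33, 35} × {h}, {33, 35} × {i}, {34, 35} × {h}, {34, 35} × {i}, {35} × {g, i}, {35} × {h, i}, {33} × {g, h, i}, {33, 34, 35} × {h}, {33, 34, 35} × {i}, {35} × {g, h, i}, {33, 35} × {g, i}, {33, 35} × {h, i}, {34, 35} × {g, i}, {34, 35} × {h, i}, {33, 35} × {g, h, i}, {33, 34, 35} × {g, i}, {33, 34, 35} × {h, i}, {34, 35} × {g, h, i}, {33, 34, 35} × {g, h, i}}; |τ_{X×Y}| = 108.

Enumerate products U × V with U ∈ τ_X, V ∈ τ_Y (deduplicated):
  ∅ × ∅ = {} (∅)
  {33} × {h} = {(33,h)}
  {33} × {i} = {(33,i)}
  {35} × {h} = {(35,h)}
  {35} × {i} = {(35,i)}
  {33} × {g, i} = {(33,g), (33,i)}
  {33} × {h, i} = {(33,h), (33,i)}
  {33, 35} × {h} = {(33,h), (35,h)}
  {33, 35} × {i} = {(33,i), (35,i)}
  {34, 35} × {h} = {(34,h), (35,h)}
  {34, 35} × {i} = {(34,i), (35,i)}
  {35} × {g, i} = {(35,g), (35,i)}
  {35} × {h, i} = {(35,h), (35,i)}
  {33} × {g, h, i} = {(33,g), (33,h), (33,i)}
  {33, 34, 35} × {h} = {(33,h), (34,h), (35,h)}
  {33, 34, 35} × {i} = {(33,i), (34,i), (35,i)}
  {35} × {g, h, i} = {(35,g), (35,h), (35,i)}
  {33, 35} × {g, i} = {(33,g), (33,i), (35,g), (35,i)}
  {33, 35} × {h, i} = {(33,h), (33,i), (35,h), (35,i)}
  {34, 35} × {g, i} = {(34,g), (34,i), (35,g), (35,i)}
  {34, 35} × {h, i} = {(34,h), (34,i), (35,h), (35,i)}
  {33, 35} × {g, h, i} = {(33,g), (33,h), (33,i), (35,g), (35,h), (35,i)}
  {33, 34, 35} × {g, i} = {(33,g), (33,i), (34,g), (34,i), (35,g), (35,i)}
  {33, 34, 35} × {h, i} = {(33,h), (33,i), (34,h), (34,i), (35,h), (35,i)}
  {34, 35} × {g, h, i} = {(34,g), (34,h), (34,i), (35,g), (35,h), (35,i)}
  {33, 34, 35} × {g, h, i} = {(33,g), (33,h), (33,i), (34,g), (34,h), (34,i), (35,g), (35,h), (35,i)}
These 26 distinct sets form the basis B.
Close under arbitrary unions to get τ_{X×Y}; counting gives |τ_{X×Y}| = 108.


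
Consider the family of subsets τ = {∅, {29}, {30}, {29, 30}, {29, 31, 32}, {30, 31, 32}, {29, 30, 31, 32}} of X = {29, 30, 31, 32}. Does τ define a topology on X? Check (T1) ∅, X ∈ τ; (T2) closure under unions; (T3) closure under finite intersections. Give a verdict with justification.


τ is NOT a topology on X.

Axiom (T1): ∅ ∈ τ? Yes; X ∈ τ? Yes.
Axiom (T2/T3): check pairwise unions and intersections of members of τ.
Counterexample for (T3): {29, 31, 32} ∩ {30, 31, 32} = {31, 32} ∉ τ. Therefore τ is NOT a topology.


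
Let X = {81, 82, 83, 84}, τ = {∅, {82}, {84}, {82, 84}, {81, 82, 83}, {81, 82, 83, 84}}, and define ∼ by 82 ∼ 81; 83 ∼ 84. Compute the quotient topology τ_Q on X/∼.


X/∼ = {[81=82], [83=84]}; |τ_Q| = 2.

Equivalence classes: [81=82], [83=84].
Quotient map π: X → X/∼ sends 81 ↦ [81=82], 82 ↦ [81=82], 83 ↦ [83=84], 84 ↦ [83=84].
For each subset V ⊆ X/∼, compute π^{-1}(V) ⊆ X and check whether π^{-1}(V) ∈ τ. V is open in τ_Q iff π^{-1}(V) ∈ τ.
  V = {}: π^{-1}(V) = ∅ ∈ τ ✓.
  V = {[81=82]}: π^{-1}(V) = {81, 82} ∉ τ ✗.
  V = {[83=84]}: π^{-1}(V) = {83, 84} ∉ τ ✗.
  V = {[81=82], [83=84]}: π^{-1}(V) = {81, 82, 83, 84} ∈ τ ✓.
Open sets in the quotient: τ_Q = {{}, {[81=82], [83=84]}} (2 elements).


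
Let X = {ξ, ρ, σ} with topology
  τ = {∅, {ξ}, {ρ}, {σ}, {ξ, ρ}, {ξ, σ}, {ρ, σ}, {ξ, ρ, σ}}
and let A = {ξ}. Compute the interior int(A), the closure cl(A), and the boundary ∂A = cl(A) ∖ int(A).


int(A) = {ξ}, cl(A) = {ξ}, ∂A = ∅.

Closed sets in (X, τ) are complements of opens:
  closed(X, τ) = {∅, {ξ}, {ρ}, {σ}, {ξ, ρ}, {ξ, σ}, {ρ, σ}, {ξ, ρ, σ}}.
int(A) = ⋃ {U ∈ τ : U ⊆ A}. Opens contained in A: ∅, {ξ}.
Taking the union of these: int(A) = {ξ}.
cl(A) = ⋂ {C closed : A ⊆ C}. Closed sets containing A: {ξ}, {ξ, ρ}, {ξ, σ}, {ξ, ρ, σ}.
Intersecting these: cl(A) = {ξ}.
∂A = cl(A) ∖ int(A) = {ξ} ∖ {ξ} = ∅.


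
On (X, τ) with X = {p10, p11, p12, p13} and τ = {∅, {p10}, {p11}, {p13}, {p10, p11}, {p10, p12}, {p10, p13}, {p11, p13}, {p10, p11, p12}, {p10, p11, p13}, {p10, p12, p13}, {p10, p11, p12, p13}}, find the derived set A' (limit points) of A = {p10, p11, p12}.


A' = {p12}

For each x ∈ X, list the open sets U ∈ τ with x ∈ U, then check whether U ∩ (A ∖ {x}) ≠ ∅ for every such U.
  x = p10: open {p10} ∋ x has {p10} ∩ (A ∖ {p10}) = ∅, so x is NOT a limit point.
  x = p11: open {p11} ∋ x has {p11} ∩ (A ∖ {p11}) = ∅, so x is NOT a limit point.
  x = p12: opens ∋ x are {p10, p12}, {p10, p11, p12}, {p10, p12, p13}, {p10, p11, p12, p13}; each meets A ∖ {p12}, so x IS a limit point.
  x = p13: open {p13} ∋ x has {p13} ∩ (A ∖ {p13}) = ∅, so x is NOT a limit point.
Collecting: A' = {p12}.


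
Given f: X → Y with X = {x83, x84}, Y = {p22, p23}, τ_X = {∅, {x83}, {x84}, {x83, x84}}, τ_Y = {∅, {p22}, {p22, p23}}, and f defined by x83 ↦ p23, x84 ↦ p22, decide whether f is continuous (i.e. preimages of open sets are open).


f IS continuous.

Compute f^{-1}(U) for each U ∈ τ_Y:
  U = ∅: f^{-1}(U) = ∅ ∈ τ_X ✓.
  U = {p22}: f^{-1}(U) = {x84} ∈ τ_X ✓.
  U = {p22, p23}: f^{-1}(U) = {x83, x84} ∈ τ_X ✓.
Every preimage lies in τ_X, so f IS continuous.


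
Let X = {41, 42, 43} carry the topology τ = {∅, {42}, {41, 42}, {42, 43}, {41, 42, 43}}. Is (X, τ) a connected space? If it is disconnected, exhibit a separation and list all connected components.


(X, τ) is connected.

Find clopen sets (U ∈ τ with X ∖ U ∈ τ):
  U = ∅, X ∖ U = {41, 42, 43} — both open, so U is clopen.
  U = {41, 42, 43}, X ∖ U = ∅ — both open, so U is clopen.
Only trivial clopens (∅ and X) exist, so (X, τ) is connected.
Compute connected components by grouping points that agree on all clopens:
  component: {41, 42, 43}


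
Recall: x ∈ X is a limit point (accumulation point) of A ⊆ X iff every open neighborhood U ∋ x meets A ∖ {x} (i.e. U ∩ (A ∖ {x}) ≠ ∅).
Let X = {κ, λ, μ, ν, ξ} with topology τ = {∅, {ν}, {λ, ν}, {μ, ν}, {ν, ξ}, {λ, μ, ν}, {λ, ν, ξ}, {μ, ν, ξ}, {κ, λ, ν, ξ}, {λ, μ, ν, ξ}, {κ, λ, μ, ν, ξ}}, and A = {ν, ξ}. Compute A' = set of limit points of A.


A' = {κ, λ, μ, ξ}

For each x ∈ X, list the open sets U ∈ τ with x ∈ U, then check whether U ∩ (A ∖ {x}) ≠ ∅ for every such U.
  x = κ: opens ∋ x are {κ, λ, ν, ξ}, {κ, λ, μ, ν, ξ}; each meets A ∖ {κ}, so x IS a limit point.
  x = λ: opens ∋ x are {λ, ν}, {λ, μ, ν}, {λ, ν, ξ}, {κ, λ, ν, ξ}, {λ, μ, ν, ξ}, {κ, λ, μ, ν, ξ}; each meets A ∖ {λ}, so x IS a limit point.
  x = μ: opens ∋ x are {μ, ν}, {λ, μ, ν}, {μ, ν, ξ}, {λ, μ, ν, ξ}, {κ, λ, μ, ν, ξ}; each meets A ∖ {μ}, so x IS a limit point.
  x = ν: open {ν} ∋ x has {ν} ∩ (A ∖ {ν}) = ∅, so x is NOT a limit point.
  x = ξ: opens ∋ x are {ν, ξ}, {λ, ν, ξ}, {μ, ν, ξ}, {κ, λ, ν, ξ}, {λ, μ, ν, ξ}, {κ, λ, μ, ν, ξ}; each meets A ∖ {ξ}, so x IS a limit point.
Collecting: A' = {κ, λ, μ, ξ}.


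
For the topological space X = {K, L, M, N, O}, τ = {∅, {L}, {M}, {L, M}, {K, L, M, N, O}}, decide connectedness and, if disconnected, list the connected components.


(X, τ) is connected.

Find clopen sets (U ∈ τ with X ∖ U ∈ τ):
  U = ∅, X ∖ U = {K, L, M, N, O} — both open, so U is clopen.
  U = {K, L, M, N, O}, X ∖ U = ∅ — both open, so U is clopen.
Only trivial clopens (∅ and X) exist, so (X, τ) is connected.
Compute connected components by grouping points that agree on all clopens:
  component: {K, L, M, N, O}


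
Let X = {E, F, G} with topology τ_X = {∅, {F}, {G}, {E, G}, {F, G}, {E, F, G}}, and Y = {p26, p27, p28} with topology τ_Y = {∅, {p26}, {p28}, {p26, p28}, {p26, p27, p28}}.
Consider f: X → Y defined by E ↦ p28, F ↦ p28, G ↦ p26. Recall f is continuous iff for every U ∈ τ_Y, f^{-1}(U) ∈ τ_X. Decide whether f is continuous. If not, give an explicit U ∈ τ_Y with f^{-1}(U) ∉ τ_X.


f is NOT continuous.

Compute f^{-1}(U) for each U ∈ τ_Y:
  U = ∅: f^{-1}(U) = ∅ ∈ τ_X ✓.
  U = {p26}: f^{-1}(U) = {G} ∈ τ_X ✓.
  U = {p28}: f^{-1}(U) = {E, F} ∉ τ_X ✗.
  U = {p26, p28}: f^{-1}(U) = {E, F, G} ∈ τ_X ✓.
  U = {p26, p27, p28}: f^{-1}(U) = {E, F, G} ∈ τ_X ✓.
Found U = {p28} with f^{-1}(U) = {E, F} not in τ_X. Therefore f is NOT continuous.


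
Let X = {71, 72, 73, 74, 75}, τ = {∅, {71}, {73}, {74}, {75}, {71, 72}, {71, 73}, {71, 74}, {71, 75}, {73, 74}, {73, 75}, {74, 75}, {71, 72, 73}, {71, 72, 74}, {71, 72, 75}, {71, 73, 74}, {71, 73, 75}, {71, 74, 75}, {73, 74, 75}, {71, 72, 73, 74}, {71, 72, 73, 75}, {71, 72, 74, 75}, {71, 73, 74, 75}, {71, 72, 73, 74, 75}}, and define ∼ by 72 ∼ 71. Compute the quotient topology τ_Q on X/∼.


X/∼ = {[71=72], [73], [74], [75]}; |τ_Q| = 16.

Equivalence classes: [71=72], [73], [74], [75].
Quotient map π: X → X/∼ sends 71 ↦ [71=72], 72 ↦ [71=72], 73 ↦ [73], 74 ↦ [74], 75 ↦ [75].
For each subset V ⊆ X/∼, compute π^{-1}(V) ⊆ X and check whether π^{-1}(V) ∈ τ. V is open in τ_Q iff π^{-1}(V) ∈ τ.
  V = {}: π^{-1}(V) = ∅ ∈ τ ✓.
  V = {[71=72]}: π^{-1}(V) = {71, 72} ∈ τ ✓.
  V = {[73]}: π^{-1}(V) = {73} ∈ τ ✓.
  V = {[71=72], [73]}: π^{-1}(V) = {71, 72, 73} ∈ τ ✓.
  V = {[74]}: π^{-1}(V) = {74} ∈ τ ✓.
  V = {[71=72], [74]}: π^{-1}(V) = {71, 72, 74} ∈ τ ✓.
  V = {[73], [74]}: π^{-1}(V) = {73, 74} ∈ τ ✓.
  V = {[71=72], [73], [74]}: π^{-1}(V) = {71, 72, 73, 74} ∈ τ ✓.
  V = {[75]}: π^{-1}(V) = {75} ∈ τ ✓.
  V = {[71=72], [75]}: π^{-1}(V) = {71, 72, 75} ∈ τ ✓.
  V = {[73], [75]}: π^{-1}(V) = {73, 75} ∈ τ ✓.
  V = {[71=72], [73], [75]}: π^{-1}(V) = {71, 72, 73, 75} ∈ τ ✓.
  V = {[74], [75]}: π^{-1}(V) = {74, 75} ∈ τ ✓.
  V = {[71=72], [74], [75]}: π^{-1}(V) = {71, 72, 74, 75} ∈ τ ✓.
  V = {[73], [74], [75]}: π^{-1}(V) = {73, 74, 75} ∈ τ ✓.
  V = {[71=72], [73], [74], [75]}: π^{-1}(V) = {71, 72, 73, 74, 75} ∈ τ ✓.
Open sets in the quotient: τ_Q = {{}, {[71=72]}, {[73]}, {[71=72], [73]}, {[74]}, {[71=72], [74]}, {[73], [74]}, {[71=72], [73], [74]}, {[75]}, {[71=72], [75]}, {[73], [75]}, {[71=72], [73], [75]}, {[74], [75]}, {[71=72], [74], [75]}, {[73], [74], [75]}, {[71=72], [73], [74], [75]}} (16 elements).


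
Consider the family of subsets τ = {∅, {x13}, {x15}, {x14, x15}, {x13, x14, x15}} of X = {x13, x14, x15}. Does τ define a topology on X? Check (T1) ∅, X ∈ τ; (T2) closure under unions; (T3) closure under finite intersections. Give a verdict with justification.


τ is NOT a topology on X.

Axiom (T1): ∅ ∈ τ? Yes; X ∈ τ? Yes.
Axiom (T2/T3): check pairwise unions and intersections of members of τ.
Counterexample for (T2): {x13} ∪ {x15} = {x13, x15} ∉ τ. Therefore τ is NOT a topology.


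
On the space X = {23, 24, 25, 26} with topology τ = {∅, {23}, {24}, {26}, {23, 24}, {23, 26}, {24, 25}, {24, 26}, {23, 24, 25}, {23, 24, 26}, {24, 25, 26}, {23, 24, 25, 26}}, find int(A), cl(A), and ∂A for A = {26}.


int(A) = {26}, cl(A) = {26}, ∂A = ∅.

Closed sets in (X, τ) are complements of opens:
  closed(X, τ) = {∅, {23}, {25}, {26}, {23, 25}, {23, 26}, {24, 25}, {25, 26}, {23, 24, 25}, {23, 25, 26}, {24, 25, 26}, {23, 24, 25, 26}}.
int(A) = ⋃ {U ∈ τ : U ⊆ A}. Opens contained in A: ∅, {26}.
Taking the union of these: int(A) = {26}.
cl(A) = ⋂ {C closed : A ⊆ C}. Closed sets containing A: {26}, {23, 26}, {25, 26}, {23, 25, 26}, {24, 25, 26}, {23, 24, 25, 26}.
Intersecting these: cl(A) = {26}.
∂A = cl(A) ∖ int(A) = {26} ∖ {26} = ∅.


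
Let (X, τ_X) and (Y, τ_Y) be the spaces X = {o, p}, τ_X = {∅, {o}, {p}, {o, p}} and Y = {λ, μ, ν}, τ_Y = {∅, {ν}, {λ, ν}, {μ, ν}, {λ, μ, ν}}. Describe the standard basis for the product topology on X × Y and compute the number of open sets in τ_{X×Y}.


Basis B = {∅ × ∅, {o} × {ν}, {p} × {ν}, {o} × {λ, ν}, {o} × {μ, ν}, {o, p} × {ν}, {p} × {λ, ν}, {p} × {μ, ν}, {o} × {λ, μ, ν}, {p} × {λ, μ, ν}, {o, p} × {λ, ν}, {o, p} × {μ, ν}, {o, p} × {λ, μ, ν}}; |τ_{X×Y}| = 25.

Enumerate products U × V with U ∈ τ_X, V ∈ τ_Y (deduplicated):
  ∅ × ∅ = {} (∅)
  {o} × {ν} = {(o,ν)}
  {p} × {ν} = {(p,ν)}
  {o} × {λ, ν} = {(o,λ), (o,ν)}
  {o} × {μ, ν} = {(o,μ), (o,ν)}
  {o, p} × {ν} = {(o,ν), (p,ν)}
  {p} × {λ, ν} = {(p,λ), (p,ν)}
  {p} × {μ, ν} = {(p,μ), (p,ν)}
  {o} × {λ, μ, ν} = {(o,λ), (o,μ), (o,ν)}
  {p} × {λ, μ, ν} = {(p,λ), (p,μ), (p,ν)}
  {o, p} × {λ, ν} = {(o,λ), (o,ν), (p,λ), (p,ν)}
  {o, p} × {μ, ν} = {(o,μ), (o,ν), (p,μ), (p,ν)}
  {o, p} × {λ, μ, ν} = {(o,λ), (o,μ), (o,ν), (p,λ), (p,μ), (p,ν)}
These 13 distinct sets form the basis B.
Close under arbitrary unions to get τ_{X×Y}; counting gives |τ_{X×Y}| = 25.


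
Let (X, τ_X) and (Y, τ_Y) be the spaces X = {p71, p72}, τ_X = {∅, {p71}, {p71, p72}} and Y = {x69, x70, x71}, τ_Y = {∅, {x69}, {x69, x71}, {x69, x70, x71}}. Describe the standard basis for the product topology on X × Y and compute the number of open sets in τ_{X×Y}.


Basis B = {∅ × ∅, {p71} × {x69}, {p71} × {x69, x71}, {p71, p72} × {x69}, {p71} × {x69, x70, x71}, {p71, p72} × {x69, x71}, {p71, p72} × {x69, x70, x71}}; |τ_{X×Y}| = 10.

Enumerate products U × V with U ∈ τ_X, V ∈ τ_Y (deduplicated):
  ∅ × ∅ = {} (∅)
  {p71} × {x69} = {(p71,x69)}
  {p71} × {x69, x71} = {(p71,x69), (p71,x71)}
  {p71, p72} × {x69} = {(p71,x69), (p72,x69)}
  {p71} × {x69, x70, x71} = {(p71,x69), (p71,x70), (p71,x71)}
  {p71, p72} × {x69, x71} = {(p71,x69), (p71,x71), (p72,x69), (p72,x71)}
  {p71, p72} × {x69, x70, x71} = {(p71,x69), (p71,x70), (p71,x71), (p72,x69), (p72,x70), (p72,x71)}
These 7 distinct sets form the basis B.
Close under arbitrary unions to get τ_{X×Y}; counting gives |τ_{X×Y}| = 10.


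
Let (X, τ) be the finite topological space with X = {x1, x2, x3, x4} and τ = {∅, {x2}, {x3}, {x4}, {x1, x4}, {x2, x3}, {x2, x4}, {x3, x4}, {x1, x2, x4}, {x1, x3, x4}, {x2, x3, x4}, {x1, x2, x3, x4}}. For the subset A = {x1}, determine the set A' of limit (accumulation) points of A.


A' = ∅

For each x ∈ X, list the open sets U ∈ τ with x ∈ U, then check whether U ∩ (A ∖ {x}) ≠ ∅ for every such U.
  x = x1: open {x1, x4} ∋ x has {x1, x4} ∩ (A ∖ {x1}) = ∅, so x is NOT a limit point.
  x = x2: open {x2} ∋ x has {x2} ∩ (A ∖ {x2}) = ∅, so x is NOT a limit point.
  x = x3: open {x3} ∋ x has {x3} ∩ (A ∖ {x3}) = ∅, so x is NOT a limit point.
  x = x4: open {x4} ∋ x has {x4} ∩ (A ∖ {x4}) = ∅, so x is NOT a limit point.
Collecting: A' = ∅.


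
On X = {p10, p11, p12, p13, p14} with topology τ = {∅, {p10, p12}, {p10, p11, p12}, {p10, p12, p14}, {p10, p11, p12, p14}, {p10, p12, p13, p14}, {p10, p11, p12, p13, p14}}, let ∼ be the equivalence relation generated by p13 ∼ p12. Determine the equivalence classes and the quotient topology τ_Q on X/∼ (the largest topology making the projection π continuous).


X/∼ = {[p10], [p11], [p12=p13], [p14]}; |τ_Q| = 3.

Equivalence classes: [p10], [p11], [p12=p13], [p14].
Quotient map π: X → X/∼ sends p10 ↦ [p10], p11 ↦ [p11], p12 ↦ [p12=p13], p13 ↦ [p12=p13], p14 ↦ [p14].
For each subset V ⊆ X/∼, compute π^{-1}(V) ⊆ X and check whether π^{-1}(V) ∈ τ. V is open in τ_Q iff π^{-1}(V) ∈ τ.
  V = {}: π^{-1}(V) = ∅ ∈ τ ✓.
  V = {[p10]}: π^{-1}(V) = {p10} ∉ τ ✗.
  V = {[p11]}: π^{-1}(V) = {p11} ∉ τ ✗.
  V = {[p10], [p11]}: π^{-1}(V) = {p10, p11} ∉ τ ✗.
  V = {[p12=p13]}: π^{-1}(V) = {p12, p13} ∉ τ ✗.
  V = {[p10], [p12=p13]}: π^{-1}(V) = {p10, p12, p13} ∉ τ ✗.
  V = {[p11], [p12=p13]}: π^{-1}(V) = {p11, p12, p13} ∉ τ ✗.
  V = {[p10], [p11], [p12=p13]}: π^{-1}(V) = {p10, p11, p12, p13} ∉ τ ✗.
  V = {[p14]}: π^{-1}(V) = {p14} ∉ τ ✗.
  V = {[p10], [p14]}: π^{-1}(V) = {p10, p14} ∉ τ ✗.
  V = {[p11], [p14]}: π^{-1}(V) = {p11, p14} ∉ τ ✗.
  V = {[p10], [p11], [p14]}: π^{-1}(V) = {p10, p11, p14} ∉ τ ✗.
  V = {[p12=p13], [p14]}: π^{-1}(V) = {p12, p13, p14} ∉ τ ✗.
  V = {[p10], [p12=p13], [p14]}: π^{-1}(V) = {p10, p12, p13, p14} ∈ τ ✓.
  V = {[p11], [p12=p13], [p14]}: π^{-1}(V) = {p11, p12, p13, p14} ∉ τ ✗.
  V = {[p10], [p11], [p12=p13], [p14]}: π^{-1}(V) = {p10, p11, p12, p13, p14} ∈ τ ✓.
Open sets in the quotient: τ_Q = {{}, {[p10], [p12=p13], [p14]}, {[p10], [p11], [p12=p13], [p14]}} (3 elements).


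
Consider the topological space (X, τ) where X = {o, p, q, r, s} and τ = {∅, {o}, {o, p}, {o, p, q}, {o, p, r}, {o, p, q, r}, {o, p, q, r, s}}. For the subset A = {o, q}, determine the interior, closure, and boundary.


int(A) = {o}, cl(A) = {o, p, q, r, s}, ∂A = {p, q, r, s}.

Closed sets in (X, τ) are complements of opens:
  closed(X, τ) = {∅, {s}, {q, s}, {r, s}, {q, r, s}, {p, q, r, s}, {o, p, q, r, s}}.
int(A) = ⋃ {U ∈ τ : U ⊆ A}. Opens contained in A: ∅, {o}.
Taking the union of these: int(A) = {o}.
cl(A) = ⋂ {C closed : A ⊆ C}. Closed sets containing A: {o, p, q, r, s}.
Intersecting these: cl(A) = {o, p, q, r, s}.
∂A = cl(A) ∖ int(A) = {o, p, q, r, s} ∖ {o} = {p, q, r, s}.


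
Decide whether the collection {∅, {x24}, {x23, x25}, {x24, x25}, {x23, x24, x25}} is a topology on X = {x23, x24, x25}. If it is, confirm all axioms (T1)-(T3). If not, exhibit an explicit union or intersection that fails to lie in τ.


τ is NOT a topology on X.

Axiom (T1): ∅ ∈ τ? Yes; X ∈ τ? Yes.
Axiom (T2/T3): check pairwise unions and intersections of members of τ.
Counterexample for (T3): {x23, x25} ∩ {x24, x25} = {x25} ∉ τ. Therefore τ is NOT a topology.


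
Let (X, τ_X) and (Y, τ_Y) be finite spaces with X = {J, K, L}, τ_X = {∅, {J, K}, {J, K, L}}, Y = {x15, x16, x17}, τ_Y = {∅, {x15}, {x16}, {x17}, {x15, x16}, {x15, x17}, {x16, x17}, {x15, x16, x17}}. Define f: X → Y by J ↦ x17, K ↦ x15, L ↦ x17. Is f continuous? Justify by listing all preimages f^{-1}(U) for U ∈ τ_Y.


f is NOT continuous.

Compute f^{-1}(U) for each U ∈ τ_Y:
  U = ∅: f^{-1}(U) = ∅ ∈ τ_X ✓.
  U = {x15}: f^{-1}(U) = {K} ∉ τ_X ✗.
  U = {x16}: f^{-1}(U) = ∅ ∈ τ_X ✓.
  U = {x17}: f^{-1}(U) = {J, L} ∉ τ_X ✗.
  U = {x15, x16}: f^{-1}(U) = {K} ∉ τ_X ✗.
  U = {x15, x17}: f^{-1}(U) = {J, K, L} ∈ τ_X ✓.
  U = {x16, x17}: f^{-1}(U) = {J, L} ∉ τ_X ✗.
  U = {x15, x16, x17}: f^{-1}(U) = {J, K, L} ∈ τ_X ✓.
Found U = {x15} with f^{-1}(U) = {K} not in τ_X. Therefore f is NOT continuous.


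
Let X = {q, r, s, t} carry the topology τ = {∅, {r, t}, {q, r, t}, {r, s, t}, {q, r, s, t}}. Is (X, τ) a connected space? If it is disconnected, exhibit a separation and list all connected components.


(X, τ) is connected.

Find clopen sets (U ∈ τ with X ∖ U ∈ τ):
  U = ∅, X ∖ U = {q, r, s, t} — both open, so U is clopen.
  U = {q, r, s, t}, X ∖ U = ∅ — both open, so U is clopen.
Only trivial clopens (∅ and X) exist, so (X, τ) is connected.
Compute connected components by grouping points that agree on all clopens:
  component: {q, r, s, t}


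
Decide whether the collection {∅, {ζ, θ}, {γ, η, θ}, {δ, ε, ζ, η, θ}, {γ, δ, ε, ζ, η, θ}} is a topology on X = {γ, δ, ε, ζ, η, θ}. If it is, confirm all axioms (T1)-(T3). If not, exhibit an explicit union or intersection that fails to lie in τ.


τ is NOT a topology on X.

Axiom (T1): ∅ ∈ τ? Yes; X ∈ τ? Yes.
Axiom (T2/T3): check pairwise unions and intersections of members of τ.
Counterexample for (T3): {ζ, θ} ∩ {γ, η, θ} = {θ} ∉ τ. Therefore τ is NOT a topology.


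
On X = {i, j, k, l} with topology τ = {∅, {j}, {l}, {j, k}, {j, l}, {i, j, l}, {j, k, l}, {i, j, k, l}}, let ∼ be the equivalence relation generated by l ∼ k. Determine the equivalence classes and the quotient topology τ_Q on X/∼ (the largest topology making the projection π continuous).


X/∼ = {[i], [j], [k=l]}; |τ_Q| = 4.

Equivalence classes: [i], [j], [k=l].
Quotient map π: X → X/∼ sends i ↦ [i], j ↦ [j], k ↦ [k=l], l ↦ [k=l].
For each subset V ⊆ X/∼, compute π^{-1}(V) ⊆ X and check whether π^{-1}(V) ∈ τ. V is open in τ_Q iff π^{-1}(V) ∈ τ.
  V = {}: π^{-1}(V) = ∅ ∈ τ ✓.
  V = {[i]}: π^{-1}(V) = {i} ∉ τ ✗.
  V = {[j]}: π^{-1}(V) = {j} ∈ τ ✓.
  V = {[i], [j]}: π^{-1}(V) = {i, j} ∉ τ ✗.
  V = {[k=l]}: π^{-1}(V) = {k, l} ∉ τ ✗.
  V = {[i], [k=l]}: π^{-1}(V) = {i, k, l} ∉ τ ✗.
  V = {[j], [k=l]}: π^{-1}(V) = {j, k, l} ∈ τ ✓.
  V = {[i], [j], [k=l]}: π^{-1}(V) = {i, j, k, l} ∈ τ ✓.
Open sets in the quotient: τ_Q = {{}, {[j]}, {[j], [k=l]}, {[i], [j], [k=l]}} (4 elements).
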